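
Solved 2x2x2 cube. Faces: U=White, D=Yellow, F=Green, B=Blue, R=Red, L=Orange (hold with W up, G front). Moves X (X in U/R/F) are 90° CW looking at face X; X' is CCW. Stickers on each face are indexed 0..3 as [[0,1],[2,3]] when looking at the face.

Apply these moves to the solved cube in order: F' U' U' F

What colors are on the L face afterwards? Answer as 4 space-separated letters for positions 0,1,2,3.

Answer: Y O O O

Derivation:
After move 1 (F'): F=GGGG U=WWRR R=YRYR D=OOYY L=OWOW
After move 2 (U'): U=WRWR F=OWGG R=GGYR B=YRBB L=BBOW
After move 3 (U'): U=RRWW F=BBGG R=OWYR B=GGBB L=YROW
After move 4 (F): F=GBGB U=RRWR R=WWWR D=YOYY L=YOOO
Query: L face = YOOO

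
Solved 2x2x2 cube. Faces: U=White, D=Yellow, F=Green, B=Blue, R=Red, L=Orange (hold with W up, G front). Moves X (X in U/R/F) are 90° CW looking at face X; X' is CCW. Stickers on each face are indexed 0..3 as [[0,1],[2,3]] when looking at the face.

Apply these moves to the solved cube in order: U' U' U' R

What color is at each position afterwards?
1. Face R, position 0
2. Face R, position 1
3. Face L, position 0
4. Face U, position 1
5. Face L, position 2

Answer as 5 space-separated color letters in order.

After move 1 (U'): U=WWWW F=OOGG R=GGRR B=RRBB L=BBOO
After move 2 (U'): U=WWWW F=BBGG R=OORR B=GGBB L=RROO
After move 3 (U'): U=WWWW F=RRGG R=BBRR B=OOBB L=GGOO
After move 4 (R): R=RBRB U=WRWG F=RYGY D=YBYO B=WOWB
Query 1: R[0] = R
Query 2: R[1] = B
Query 3: L[0] = G
Query 4: U[1] = R
Query 5: L[2] = O

Answer: R B G R O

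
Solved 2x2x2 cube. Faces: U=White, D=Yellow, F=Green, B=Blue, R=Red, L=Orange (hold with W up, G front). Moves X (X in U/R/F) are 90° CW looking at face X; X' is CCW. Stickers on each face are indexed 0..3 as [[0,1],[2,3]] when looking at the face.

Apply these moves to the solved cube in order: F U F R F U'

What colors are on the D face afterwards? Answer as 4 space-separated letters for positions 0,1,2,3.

Answer: R W Y O

Derivation:
After move 1 (F): F=GGGG U=WWOO R=WRWR D=RRYY L=OYOY
After move 2 (U): U=OWOW F=WRGG R=BBWR B=OYBB L=GGOY
After move 3 (F): F=GWGR U=OWYG R=OBWR D=WBYY L=GROR
After move 4 (R): R=WORB U=OWYR F=GBGY D=WBYO B=GYWB
After move 5 (F): F=GGYB U=OWRR R=YORB D=RWYO L=GWOB
After move 6 (U'): U=WROR F=GWYB R=GGRB B=YOWB L=GYOB
Query: D face = RWYO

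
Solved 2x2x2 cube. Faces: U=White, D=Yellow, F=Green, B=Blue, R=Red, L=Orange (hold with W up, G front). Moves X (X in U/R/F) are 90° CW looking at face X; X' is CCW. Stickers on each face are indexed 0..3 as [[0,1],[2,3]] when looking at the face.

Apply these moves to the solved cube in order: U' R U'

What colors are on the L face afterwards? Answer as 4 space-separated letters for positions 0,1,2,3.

After move 1 (U'): U=WWWW F=OOGG R=GGRR B=RRBB L=BBOO
After move 2 (R): R=RGRG U=WOWG F=OYGY D=YBYR B=WRWB
After move 3 (U'): U=OGWW F=BBGY R=OYRG B=RGWB L=WROO
Query: L face = WROO

Answer: W R O O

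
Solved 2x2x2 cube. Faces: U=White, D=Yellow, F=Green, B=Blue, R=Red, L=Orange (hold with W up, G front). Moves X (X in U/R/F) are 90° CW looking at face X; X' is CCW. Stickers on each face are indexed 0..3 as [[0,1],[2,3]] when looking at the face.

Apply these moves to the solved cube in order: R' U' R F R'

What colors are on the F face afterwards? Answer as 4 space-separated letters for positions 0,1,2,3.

Answer: G O G B

Derivation:
After move 1 (R'): R=RRRR U=WBWB F=GWGW D=YGYG B=YBYB
After move 2 (U'): U=BBWW F=OOGW R=GWRR B=RRYB L=YBOO
After move 3 (R): R=RGRW U=BOWW F=OGGG D=YYYR B=WRBB
After move 4 (F): F=GOGG U=BOOB R=WGWW D=RRYR L=YYOY
After move 5 (R'): R=GWWW U=BBOW F=GOGB D=ROYG B=RRRB
Query: F face = GOGB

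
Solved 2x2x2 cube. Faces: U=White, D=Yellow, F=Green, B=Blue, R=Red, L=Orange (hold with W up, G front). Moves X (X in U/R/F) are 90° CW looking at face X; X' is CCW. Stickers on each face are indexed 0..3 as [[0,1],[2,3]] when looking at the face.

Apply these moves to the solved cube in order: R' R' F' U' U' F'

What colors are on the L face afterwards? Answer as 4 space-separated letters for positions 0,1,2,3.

After move 1 (R'): R=RRRR U=WBWB F=GWGW D=YGYG B=YBYB
After move 2 (R'): R=RRRR U=WYWY F=GBGB D=YWYW B=GBGB
After move 3 (F'): F=BBGG U=WYRR R=WRYR D=OOYW L=OYOW
After move 4 (U'): U=YRWR F=OYGG R=BBYR B=WRGB L=GBOW
After move 5 (U'): U=RRYW F=GBGG R=OYYR B=BBGB L=WROW
After move 6 (F'): F=BGGG U=RROY R=OYOR D=RWYW L=WWOY
Query: L face = WWOY

Answer: W W O Y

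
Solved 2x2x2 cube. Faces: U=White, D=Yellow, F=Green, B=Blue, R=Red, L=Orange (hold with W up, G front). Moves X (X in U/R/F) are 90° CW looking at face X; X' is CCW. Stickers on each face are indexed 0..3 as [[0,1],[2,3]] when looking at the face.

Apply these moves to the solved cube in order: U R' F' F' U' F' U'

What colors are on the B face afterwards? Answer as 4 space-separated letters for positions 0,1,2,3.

Answer: W G Y B

Derivation:
After move 1 (U): U=WWWW F=RRGG R=BBRR B=OOBB L=GGOO
After move 2 (R'): R=BRBR U=WBWO F=RWGW D=YRYG B=YOYB
After move 3 (F'): F=WWRG U=WBBB R=RRYR D=GOYG L=GOOW
After move 4 (F'): F=WGWR U=WBRY R=ORGR D=OWYG L=GBOB
After move 5 (U'): U=BYWR F=GBWR R=WGGR B=ORYB L=YOOB
After move 6 (F'): F=BRGW U=BYWG R=WGOR D=OBYG L=YROW
After move 7 (U'): U=YGBW F=YRGW R=BROR B=WGYB L=OROW
Query: B face = WGYB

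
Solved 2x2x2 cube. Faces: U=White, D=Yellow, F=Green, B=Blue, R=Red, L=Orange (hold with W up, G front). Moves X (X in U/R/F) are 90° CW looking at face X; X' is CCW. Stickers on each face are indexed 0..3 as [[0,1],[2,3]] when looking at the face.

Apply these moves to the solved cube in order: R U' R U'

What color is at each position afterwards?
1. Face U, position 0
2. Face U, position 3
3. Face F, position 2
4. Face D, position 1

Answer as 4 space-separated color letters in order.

Answer: O W G W

Derivation:
After move 1 (R): R=RRRR U=WGWG F=GYGY D=YBYB B=WBWB
After move 2 (U'): U=GGWW F=OOGY R=GYRR B=RRWB L=WBOO
After move 3 (R): R=RGRY U=GOWY F=OBGB D=YWYR B=WRGB
After move 4 (U'): U=OYGW F=WBGB R=OBRY B=RGGB L=WROO
Query 1: U[0] = O
Query 2: U[3] = W
Query 3: F[2] = G
Query 4: D[1] = W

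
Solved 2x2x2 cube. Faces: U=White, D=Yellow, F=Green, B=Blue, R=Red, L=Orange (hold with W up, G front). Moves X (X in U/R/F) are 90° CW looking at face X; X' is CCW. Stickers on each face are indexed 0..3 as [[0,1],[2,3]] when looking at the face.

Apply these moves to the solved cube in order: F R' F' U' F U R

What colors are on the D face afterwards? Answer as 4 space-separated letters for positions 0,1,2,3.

Answer: R R Y Y

Derivation:
After move 1 (F): F=GGGG U=WWOO R=WRWR D=RRYY L=OYOY
After move 2 (R'): R=RRWW U=WBOB F=GWGO D=RGYG B=YBRB
After move 3 (F'): F=WOGG U=WBRW R=GRRW D=YYYG L=OBOO
After move 4 (U'): U=BWWR F=OBGG R=WORW B=GRRB L=YBOO
After move 5 (F): F=GOGB U=BWOB R=WORW D=RWYG L=YYOY
After move 6 (U): U=OBBW F=WOGB R=GRRW B=YYRB L=GOOY
After move 7 (R): R=RGWR U=OOBB F=WWGG D=RRYY B=WYBB
Query: D face = RRYY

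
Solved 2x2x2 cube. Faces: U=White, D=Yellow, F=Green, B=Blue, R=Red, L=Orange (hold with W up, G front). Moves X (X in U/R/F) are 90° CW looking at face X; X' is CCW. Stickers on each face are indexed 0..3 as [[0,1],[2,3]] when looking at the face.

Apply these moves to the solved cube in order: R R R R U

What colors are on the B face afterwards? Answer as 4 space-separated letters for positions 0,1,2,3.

Answer: O O B B

Derivation:
After move 1 (R): R=RRRR U=WGWG F=GYGY D=YBYB B=WBWB
After move 2 (R): R=RRRR U=WYWY F=GBGB D=YWYW B=GBGB
After move 3 (R): R=RRRR U=WBWB F=GWGW D=YGYG B=YBYB
After move 4 (R): R=RRRR U=WWWW F=GGGG D=YYYY B=BBBB
After move 5 (U): U=WWWW F=RRGG R=BBRR B=OOBB L=GGOO
Query: B face = OOBB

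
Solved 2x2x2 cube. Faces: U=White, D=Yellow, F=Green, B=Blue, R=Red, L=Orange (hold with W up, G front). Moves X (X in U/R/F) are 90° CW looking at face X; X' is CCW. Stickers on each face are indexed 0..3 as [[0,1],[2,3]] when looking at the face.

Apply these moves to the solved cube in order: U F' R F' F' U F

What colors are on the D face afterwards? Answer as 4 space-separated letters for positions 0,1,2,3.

Answer: W R Y O

Derivation:
After move 1 (U): U=WWWW F=RRGG R=BBRR B=OOBB L=GGOO
After move 2 (F'): F=RGRG U=WWBR R=YBYR D=GOYY L=GWOW
After move 3 (R): R=YYRB U=WGBG F=RORY D=GBYO B=ROWB
After move 4 (F'): F=OYRR U=WGYR R=BYGB D=WWYO L=GGOB
After move 5 (F'): F=YROR U=WGBG R=WYWB D=GBYO L=GROY
After move 6 (U): U=BWGG F=WYOR R=ROWB B=GRWB L=YROY
After move 7 (F): F=OWRY U=BWYR R=GOGB D=WRYO L=YGOB
Query: D face = WRYO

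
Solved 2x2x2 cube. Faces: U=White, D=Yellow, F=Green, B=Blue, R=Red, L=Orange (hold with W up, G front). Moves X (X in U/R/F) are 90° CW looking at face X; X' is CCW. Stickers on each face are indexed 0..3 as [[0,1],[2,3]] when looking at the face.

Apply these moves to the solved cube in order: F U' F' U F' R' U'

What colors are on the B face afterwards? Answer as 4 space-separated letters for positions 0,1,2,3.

After move 1 (F): F=GGGG U=WWOO R=WRWR D=RRYY L=OYOY
After move 2 (U'): U=WOWO F=OYGG R=GGWR B=WRBB L=BBOY
After move 3 (F'): F=YGOG U=WOGW R=RGRR D=BYYY L=BOOW
After move 4 (U): U=GWWO F=RGOG R=WRRR B=BOBB L=YGOW
After move 5 (F'): F=GGRO U=GWWR R=YRBR D=GWYY L=YOOW
After move 6 (R'): R=RRYB U=GBWB F=GWRR D=GGYO B=YOWB
After move 7 (U'): U=BBGW F=YORR R=GWYB B=RRWB L=YOOW
Query: B face = RRWB

Answer: R R W B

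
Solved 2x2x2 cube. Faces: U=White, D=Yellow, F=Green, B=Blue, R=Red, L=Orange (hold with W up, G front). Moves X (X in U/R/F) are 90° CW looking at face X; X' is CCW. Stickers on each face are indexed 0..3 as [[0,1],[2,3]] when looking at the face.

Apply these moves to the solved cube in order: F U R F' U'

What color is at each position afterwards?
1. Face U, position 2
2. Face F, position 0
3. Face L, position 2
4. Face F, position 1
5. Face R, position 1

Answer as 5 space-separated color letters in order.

After move 1 (F): F=GGGG U=WWOO R=WRWR D=RRYY L=OYOY
After move 2 (U): U=OWOW F=WRGG R=BBWR B=OYBB L=GGOY
After move 3 (R): R=WBRB U=OROG F=WRGY D=RBYO B=WYWB
After move 4 (F'): F=RYWG U=ORWR R=BBRB D=GYYO L=GGOO
After move 5 (U'): U=RROW F=GGWG R=RYRB B=BBWB L=WYOO
Query 1: U[2] = O
Query 2: F[0] = G
Query 3: L[2] = O
Query 4: F[1] = G
Query 5: R[1] = Y

Answer: O G O G Y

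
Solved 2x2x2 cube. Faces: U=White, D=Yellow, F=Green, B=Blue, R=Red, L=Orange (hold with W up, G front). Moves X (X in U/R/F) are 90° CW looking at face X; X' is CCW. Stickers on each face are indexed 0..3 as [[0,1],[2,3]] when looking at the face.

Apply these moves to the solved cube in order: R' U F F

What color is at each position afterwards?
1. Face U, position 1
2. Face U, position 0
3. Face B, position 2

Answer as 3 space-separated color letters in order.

After move 1 (R'): R=RRRR U=WBWB F=GWGW D=YGYG B=YBYB
After move 2 (U): U=WWBB F=RRGW R=YBRR B=OOYB L=GWOO
After move 3 (F): F=GRWR U=WWOW R=BBBR D=RYYG L=GYOG
After move 4 (F): F=WGRR U=WWGY R=OBWR D=BBYG L=GROY
Query 1: U[1] = W
Query 2: U[0] = W
Query 3: B[2] = Y

Answer: W W Y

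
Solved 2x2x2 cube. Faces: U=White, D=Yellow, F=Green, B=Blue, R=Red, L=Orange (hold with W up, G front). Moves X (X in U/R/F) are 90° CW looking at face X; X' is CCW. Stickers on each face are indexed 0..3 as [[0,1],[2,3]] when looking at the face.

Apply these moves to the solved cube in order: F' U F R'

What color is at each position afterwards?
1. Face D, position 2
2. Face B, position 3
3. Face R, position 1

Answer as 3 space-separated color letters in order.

Answer: Y B R

Derivation:
After move 1 (F'): F=GGGG U=WWRR R=YRYR D=OOYY L=OWOW
After move 2 (U): U=RWRW F=YRGG R=BBYR B=OWBB L=GGOW
After move 3 (F): F=GYGR U=RWWG R=RBWR D=YBYY L=GOOO
After move 4 (R'): R=BRRW U=RBWO F=GWGG D=YYYR B=YWBB
Query 1: D[2] = Y
Query 2: B[3] = B
Query 3: R[1] = R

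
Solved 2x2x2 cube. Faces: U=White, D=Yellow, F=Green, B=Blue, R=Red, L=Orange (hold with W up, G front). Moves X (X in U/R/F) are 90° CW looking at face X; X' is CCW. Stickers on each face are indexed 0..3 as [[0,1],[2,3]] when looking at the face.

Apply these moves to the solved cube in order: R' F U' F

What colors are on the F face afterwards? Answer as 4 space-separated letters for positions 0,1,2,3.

After move 1 (R'): R=RRRR U=WBWB F=GWGW D=YGYG B=YBYB
After move 2 (F): F=GGWW U=WBOO R=WRBR D=RRYG L=OYOG
After move 3 (U'): U=BOWO F=OYWW R=GGBR B=WRYB L=YBOG
After move 4 (F): F=WOWY U=BOGB R=WGOR D=BGYG L=YROR
Query: F face = WOWY

Answer: W O W Y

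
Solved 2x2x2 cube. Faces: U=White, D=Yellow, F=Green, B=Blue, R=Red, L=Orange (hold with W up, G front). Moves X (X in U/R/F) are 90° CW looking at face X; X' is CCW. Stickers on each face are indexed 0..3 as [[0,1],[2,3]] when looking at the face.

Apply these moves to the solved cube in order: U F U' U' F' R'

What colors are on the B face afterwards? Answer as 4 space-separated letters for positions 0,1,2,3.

After move 1 (U): U=WWWW F=RRGG R=BBRR B=OOBB L=GGOO
After move 2 (F): F=GRGR U=WWOG R=WBWR D=RBYY L=GYOY
After move 3 (U'): U=WGWO F=GYGR R=GRWR B=WBBB L=OOOY
After move 4 (U'): U=GOWW F=OOGR R=GYWR B=GRBB L=WBOY
After move 5 (F'): F=OROG U=GOGW R=BYRR D=BYYY L=WWOW
After move 6 (R'): R=YRBR U=GBGG F=OOOW D=BRYG B=YRYB
Query: B face = YRYB

Answer: Y R Y B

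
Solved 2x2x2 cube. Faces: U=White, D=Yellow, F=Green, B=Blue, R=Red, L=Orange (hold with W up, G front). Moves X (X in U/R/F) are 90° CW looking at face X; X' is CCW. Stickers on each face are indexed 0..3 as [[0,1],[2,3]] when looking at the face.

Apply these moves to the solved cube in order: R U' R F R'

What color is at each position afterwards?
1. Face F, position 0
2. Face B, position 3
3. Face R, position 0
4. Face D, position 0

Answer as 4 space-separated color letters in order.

After move 1 (R): R=RRRR U=WGWG F=GYGY D=YBYB B=WBWB
After move 2 (U'): U=GGWW F=OOGY R=GYRR B=RRWB L=WBOO
After move 3 (R): R=RGRY U=GOWY F=OBGB D=YWYR B=WRGB
After move 4 (F): F=GOBB U=GOOB R=WGYY D=RRYR L=WYOW
After move 5 (R'): R=GYWY U=GGOW F=GOBB D=ROYB B=RRRB
Query 1: F[0] = G
Query 2: B[3] = B
Query 3: R[0] = G
Query 4: D[0] = R

Answer: G B G R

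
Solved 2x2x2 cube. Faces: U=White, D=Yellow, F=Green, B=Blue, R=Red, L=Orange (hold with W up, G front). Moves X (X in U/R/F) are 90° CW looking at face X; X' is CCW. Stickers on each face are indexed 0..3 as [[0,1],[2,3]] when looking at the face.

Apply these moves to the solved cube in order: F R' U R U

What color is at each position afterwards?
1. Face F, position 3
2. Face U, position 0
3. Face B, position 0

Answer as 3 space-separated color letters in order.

Answer: G B G

Derivation:
After move 1 (F): F=GGGG U=WWOO R=WRWR D=RRYY L=OYOY
After move 2 (R'): R=RRWW U=WBOB F=GWGO D=RGYG B=YBRB
After move 3 (U): U=OWBB F=RRGO R=YBWW B=OYRB L=GWOY
After move 4 (R): R=WYWB U=ORBO F=RGGG D=RRYO B=BYWB
After move 5 (U): U=BOOR F=WYGG R=BYWB B=GWWB L=RGOY
Query 1: F[3] = G
Query 2: U[0] = B
Query 3: B[0] = G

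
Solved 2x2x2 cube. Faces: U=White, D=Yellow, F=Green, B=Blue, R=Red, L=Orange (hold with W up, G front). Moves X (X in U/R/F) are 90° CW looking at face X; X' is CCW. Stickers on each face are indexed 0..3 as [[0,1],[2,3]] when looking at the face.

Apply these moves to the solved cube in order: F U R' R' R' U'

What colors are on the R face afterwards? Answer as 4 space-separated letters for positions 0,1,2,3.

Answer: W R R B

Derivation:
After move 1 (F): F=GGGG U=WWOO R=WRWR D=RRYY L=OYOY
After move 2 (U): U=OWOW F=WRGG R=BBWR B=OYBB L=GGOY
After move 3 (R'): R=BRBW U=OBOO F=WWGW D=RRYG B=YYRB
After move 4 (R'): R=RWBB U=OROY F=WBGO D=RWYW B=GYRB
After move 5 (R'): R=WBRB U=OROG F=WRGY D=RBYO B=WYWB
After move 6 (U'): U=RGOO F=GGGY R=WRRB B=WBWB L=WYOY
Query: R face = WRRB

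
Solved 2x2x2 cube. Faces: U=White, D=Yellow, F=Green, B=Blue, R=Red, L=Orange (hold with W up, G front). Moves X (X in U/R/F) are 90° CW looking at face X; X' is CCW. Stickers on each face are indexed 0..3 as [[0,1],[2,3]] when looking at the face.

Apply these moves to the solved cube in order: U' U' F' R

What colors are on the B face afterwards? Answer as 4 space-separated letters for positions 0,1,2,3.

Answer: R G W B

Derivation:
After move 1 (U'): U=WWWW F=OOGG R=GGRR B=RRBB L=BBOO
After move 2 (U'): U=WWWW F=BBGG R=OORR B=GGBB L=RROO
After move 3 (F'): F=BGBG U=WWOR R=YOYR D=ROYY L=RWOW
After move 4 (R): R=YYRO U=WGOG F=BOBY D=RBYG B=RGWB
Query: B face = RGWB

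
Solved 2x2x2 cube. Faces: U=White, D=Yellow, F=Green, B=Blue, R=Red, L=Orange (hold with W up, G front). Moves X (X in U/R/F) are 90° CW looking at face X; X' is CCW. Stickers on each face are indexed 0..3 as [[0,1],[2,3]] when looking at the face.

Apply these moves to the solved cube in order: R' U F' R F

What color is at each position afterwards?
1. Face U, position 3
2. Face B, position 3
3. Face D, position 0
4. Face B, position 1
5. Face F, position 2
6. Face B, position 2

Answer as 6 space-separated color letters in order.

Answer: B B R O G W

Derivation:
After move 1 (R'): R=RRRR U=WBWB F=GWGW D=YGYG B=YBYB
After move 2 (U): U=WWBB F=RRGW R=YBRR B=OOYB L=GWOO
After move 3 (F'): F=RWRG U=WWYR R=GBYR D=WOYG L=GBOB
After move 4 (R): R=YGRB U=WWYG F=RORG D=WYYO B=ROWB
After move 5 (F): F=RRGO U=WWBB R=YGGB D=RYYO L=GWOY
Query 1: U[3] = B
Query 2: B[3] = B
Query 3: D[0] = R
Query 4: B[1] = O
Query 5: F[2] = G
Query 6: B[2] = W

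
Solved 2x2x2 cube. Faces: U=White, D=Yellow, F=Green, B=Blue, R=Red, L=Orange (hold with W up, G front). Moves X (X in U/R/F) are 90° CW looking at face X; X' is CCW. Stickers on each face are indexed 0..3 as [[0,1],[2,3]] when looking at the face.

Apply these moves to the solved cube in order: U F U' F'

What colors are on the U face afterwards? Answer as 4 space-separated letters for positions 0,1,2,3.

After move 1 (U): U=WWWW F=RRGG R=BBRR B=OOBB L=GGOO
After move 2 (F): F=GRGR U=WWOG R=WBWR D=RBYY L=GYOY
After move 3 (U'): U=WGWO F=GYGR R=GRWR B=WBBB L=OOOY
After move 4 (F'): F=YRGG U=WGGW R=BRRR D=OYYY L=OOOW
Query: U face = WGGW

Answer: W G G W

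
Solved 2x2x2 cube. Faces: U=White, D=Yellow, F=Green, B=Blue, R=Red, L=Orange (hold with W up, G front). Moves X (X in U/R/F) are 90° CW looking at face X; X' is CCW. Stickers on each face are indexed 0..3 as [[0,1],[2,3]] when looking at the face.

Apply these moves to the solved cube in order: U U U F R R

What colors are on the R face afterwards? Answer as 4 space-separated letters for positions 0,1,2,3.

After move 1 (U): U=WWWW F=RRGG R=BBRR B=OOBB L=GGOO
After move 2 (U): U=WWWW F=BBGG R=OORR B=GGBB L=RROO
After move 3 (U): U=WWWW F=OOGG R=GGRR B=RRBB L=BBOO
After move 4 (F): F=GOGO U=WWOB R=WGWR D=RGYY L=BYOY
After move 5 (R): R=WWRG U=WOOO F=GGGY D=RBYR B=BRWB
After move 6 (R): R=RWGW U=WGOY F=GBGR D=RWYB B=OROB
Query: R face = RWGW

Answer: R W G W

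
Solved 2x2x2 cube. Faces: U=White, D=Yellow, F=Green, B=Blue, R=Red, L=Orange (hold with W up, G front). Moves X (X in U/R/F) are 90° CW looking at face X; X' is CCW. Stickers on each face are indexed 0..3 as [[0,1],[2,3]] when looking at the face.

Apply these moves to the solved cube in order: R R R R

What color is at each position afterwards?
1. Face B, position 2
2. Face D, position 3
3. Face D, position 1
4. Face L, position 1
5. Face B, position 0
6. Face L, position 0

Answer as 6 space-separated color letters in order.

After move 1 (R): R=RRRR U=WGWG F=GYGY D=YBYB B=WBWB
After move 2 (R): R=RRRR U=WYWY F=GBGB D=YWYW B=GBGB
After move 3 (R): R=RRRR U=WBWB F=GWGW D=YGYG B=YBYB
After move 4 (R): R=RRRR U=WWWW F=GGGG D=YYYY B=BBBB
Query 1: B[2] = B
Query 2: D[3] = Y
Query 3: D[1] = Y
Query 4: L[1] = O
Query 5: B[0] = B
Query 6: L[0] = O

Answer: B Y Y O B O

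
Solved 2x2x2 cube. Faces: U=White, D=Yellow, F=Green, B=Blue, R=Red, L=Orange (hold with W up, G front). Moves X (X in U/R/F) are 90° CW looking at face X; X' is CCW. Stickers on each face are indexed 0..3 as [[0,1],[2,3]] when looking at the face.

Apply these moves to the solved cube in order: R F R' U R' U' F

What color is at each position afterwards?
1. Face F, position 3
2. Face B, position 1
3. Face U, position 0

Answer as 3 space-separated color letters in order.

Answer: G G R

Derivation:
After move 1 (R): R=RRRR U=WGWG F=GYGY D=YBYB B=WBWB
After move 2 (F): F=GGYY U=WGOO R=WRGR D=RRYB L=OYOB
After move 3 (R'): R=RRWG U=WWOW F=GGYO D=RGYY B=BBRB
After move 4 (U): U=OWWW F=RRYO R=BBWG B=OYRB L=GGOB
After move 5 (R'): R=BGBW U=ORWO F=RWYW D=RRYO B=YYGB
After move 6 (U'): U=ROOW F=GGYW R=RWBW B=BGGB L=YYOB
After move 7 (F): F=YGWG U=ROBY R=OWWW D=BRYO L=YROR
Query 1: F[3] = G
Query 2: B[1] = G
Query 3: U[0] = R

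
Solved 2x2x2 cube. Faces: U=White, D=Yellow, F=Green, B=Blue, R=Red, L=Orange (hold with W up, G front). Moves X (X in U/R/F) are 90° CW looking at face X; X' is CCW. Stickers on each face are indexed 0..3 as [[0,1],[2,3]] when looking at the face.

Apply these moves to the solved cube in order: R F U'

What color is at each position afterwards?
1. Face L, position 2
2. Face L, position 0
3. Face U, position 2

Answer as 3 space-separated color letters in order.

Answer: O W W

Derivation:
After move 1 (R): R=RRRR U=WGWG F=GYGY D=YBYB B=WBWB
After move 2 (F): F=GGYY U=WGOO R=WRGR D=RRYB L=OYOB
After move 3 (U'): U=GOWO F=OYYY R=GGGR B=WRWB L=WBOB
Query 1: L[2] = O
Query 2: L[0] = W
Query 3: U[2] = W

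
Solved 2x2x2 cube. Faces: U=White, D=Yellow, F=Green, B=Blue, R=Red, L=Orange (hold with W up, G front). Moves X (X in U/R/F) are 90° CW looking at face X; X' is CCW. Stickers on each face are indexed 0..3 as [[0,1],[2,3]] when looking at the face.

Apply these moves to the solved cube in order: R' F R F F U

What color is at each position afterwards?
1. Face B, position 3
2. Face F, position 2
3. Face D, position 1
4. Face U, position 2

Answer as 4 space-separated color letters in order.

Answer: B R O R

Derivation:
After move 1 (R'): R=RRRR U=WBWB F=GWGW D=YGYG B=YBYB
After move 2 (F): F=GGWW U=WBOO R=WRBR D=RRYG L=OYOG
After move 3 (R): R=BWRR U=WGOW F=GRWG D=RYYY B=OBBB
After move 4 (F): F=WGGR U=WGGY R=OWWR D=RBYY L=OROY
After move 5 (F): F=GWRG U=WGYR R=GWYR D=WOYY L=OROB
After move 6 (U): U=YWRG F=GWRG R=OBYR B=ORBB L=GWOB
Query 1: B[3] = B
Query 2: F[2] = R
Query 3: D[1] = O
Query 4: U[2] = R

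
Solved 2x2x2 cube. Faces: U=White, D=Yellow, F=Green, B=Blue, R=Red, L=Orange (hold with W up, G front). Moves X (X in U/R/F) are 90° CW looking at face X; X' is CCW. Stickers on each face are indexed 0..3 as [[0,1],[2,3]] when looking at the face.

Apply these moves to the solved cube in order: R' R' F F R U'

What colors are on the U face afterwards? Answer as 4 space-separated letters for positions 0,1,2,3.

After move 1 (R'): R=RRRR U=WBWB F=GWGW D=YGYG B=YBYB
After move 2 (R'): R=RRRR U=WYWY F=GBGB D=YWYW B=GBGB
After move 3 (F): F=GGBB U=WYOO R=WRYR D=RRYW L=OYOW
After move 4 (F): F=BGBG U=WYWY R=OROR D=YWYW L=OROR
After move 5 (R): R=OORR U=WGWG F=BWBW D=YGYG B=YBYB
After move 6 (U'): U=GGWW F=ORBW R=BWRR B=OOYB L=YBOR
Query: U face = GGWW

Answer: G G W W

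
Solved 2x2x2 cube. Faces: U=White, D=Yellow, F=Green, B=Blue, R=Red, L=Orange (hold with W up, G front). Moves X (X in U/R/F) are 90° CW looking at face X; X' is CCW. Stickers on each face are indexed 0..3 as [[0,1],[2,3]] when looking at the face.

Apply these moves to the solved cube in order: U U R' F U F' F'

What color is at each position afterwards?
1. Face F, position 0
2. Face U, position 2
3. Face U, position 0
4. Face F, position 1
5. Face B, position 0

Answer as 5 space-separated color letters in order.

Answer: W O O W R

Derivation:
After move 1 (U): U=WWWW F=RRGG R=BBRR B=OOBB L=GGOO
After move 2 (U): U=WWWW F=BBGG R=OORR B=GGBB L=RROO
After move 3 (R'): R=OROR U=WBWG F=BWGW D=YBYG B=YGYB
After move 4 (F): F=GBWW U=WBOR R=WRGR D=OOYG L=RYOB
After move 5 (U): U=OWRB F=WRWW R=YGGR B=RYYB L=GBOB
After move 6 (F'): F=RWWW U=OWYG R=OGOR D=BBYG L=GBOR
After move 7 (F'): F=WWRW U=OWOO R=BGBR D=BRYG L=GGOY
Query 1: F[0] = W
Query 2: U[2] = O
Query 3: U[0] = O
Query 4: F[1] = W
Query 5: B[0] = R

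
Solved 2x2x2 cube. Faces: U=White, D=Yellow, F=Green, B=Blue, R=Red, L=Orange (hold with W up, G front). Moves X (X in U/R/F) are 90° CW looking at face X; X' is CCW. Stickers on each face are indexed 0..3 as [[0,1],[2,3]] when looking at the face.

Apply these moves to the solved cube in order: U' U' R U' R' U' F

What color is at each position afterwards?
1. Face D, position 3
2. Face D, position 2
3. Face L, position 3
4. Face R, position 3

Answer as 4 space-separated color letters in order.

Answer: Y Y R R

Derivation:
After move 1 (U'): U=WWWW F=OOGG R=GGRR B=RRBB L=BBOO
After move 2 (U'): U=WWWW F=BBGG R=OORR B=GGBB L=RROO
After move 3 (R): R=RORO U=WBWG F=BYGY D=YBYG B=WGWB
After move 4 (U'): U=BGWW F=RRGY R=BYRO B=ROWB L=WGOO
After move 5 (R'): R=YOBR U=BWWR F=RGGW D=YRYY B=GOBB
After move 6 (U'): U=WRBW F=WGGW R=RGBR B=YOBB L=GOOO
After move 7 (F): F=GWWG U=WROO R=BGWR D=BRYY L=GYOR
Query 1: D[3] = Y
Query 2: D[2] = Y
Query 3: L[3] = R
Query 4: R[3] = R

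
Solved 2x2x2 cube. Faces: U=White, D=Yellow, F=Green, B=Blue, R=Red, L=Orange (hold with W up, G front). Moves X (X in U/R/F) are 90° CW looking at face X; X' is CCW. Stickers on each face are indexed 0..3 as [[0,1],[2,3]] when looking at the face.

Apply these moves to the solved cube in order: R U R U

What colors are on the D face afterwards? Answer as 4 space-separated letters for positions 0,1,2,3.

After move 1 (R): R=RRRR U=WGWG F=GYGY D=YBYB B=WBWB
After move 2 (U): U=WWGG F=RRGY R=WBRR B=OOWB L=GYOO
After move 3 (R): R=RWRB U=WRGY F=RBGB D=YWYO B=GOWB
After move 4 (U): U=GWYR F=RWGB R=GORB B=GYWB L=RBOO
Query: D face = YWYO

Answer: Y W Y O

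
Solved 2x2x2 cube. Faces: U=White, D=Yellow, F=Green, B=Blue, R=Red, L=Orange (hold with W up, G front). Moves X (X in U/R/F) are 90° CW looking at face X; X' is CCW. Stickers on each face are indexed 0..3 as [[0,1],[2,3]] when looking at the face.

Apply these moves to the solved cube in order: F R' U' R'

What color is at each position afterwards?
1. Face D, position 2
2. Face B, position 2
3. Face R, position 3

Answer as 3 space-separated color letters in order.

After move 1 (F): F=GGGG U=WWOO R=WRWR D=RRYY L=OYOY
After move 2 (R'): R=RRWW U=WBOB F=GWGO D=RGYG B=YBRB
After move 3 (U'): U=BBWO F=OYGO R=GWWW B=RRRB L=YBOY
After move 4 (R'): R=WWGW U=BRWR F=OBGO D=RYYO B=GRGB
Query 1: D[2] = Y
Query 2: B[2] = G
Query 3: R[3] = W

Answer: Y G W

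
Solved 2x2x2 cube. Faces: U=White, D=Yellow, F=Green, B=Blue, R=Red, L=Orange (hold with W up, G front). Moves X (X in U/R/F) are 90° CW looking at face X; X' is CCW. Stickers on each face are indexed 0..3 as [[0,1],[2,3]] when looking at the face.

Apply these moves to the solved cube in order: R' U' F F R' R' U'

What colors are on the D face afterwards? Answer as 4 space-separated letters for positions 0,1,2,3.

After move 1 (R'): R=RRRR U=WBWB F=GWGW D=YGYG B=YBYB
After move 2 (U'): U=BBWW F=OOGW R=GWRR B=RRYB L=YBOO
After move 3 (F): F=GOWO U=BBOB R=WWWR D=RGYG L=YYOG
After move 4 (F): F=WGOO U=BBGY R=OWBR D=WWYG L=YROG
After move 5 (R'): R=WROB U=BYGR F=WBOY D=WGYO B=GRWB
After move 6 (R'): R=RBWO U=BWGG F=WYOR D=WBYY B=ORGB
After move 7 (U'): U=WGBG F=YROR R=WYWO B=RBGB L=OROG
Query: D face = WBYY

Answer: W B Y Y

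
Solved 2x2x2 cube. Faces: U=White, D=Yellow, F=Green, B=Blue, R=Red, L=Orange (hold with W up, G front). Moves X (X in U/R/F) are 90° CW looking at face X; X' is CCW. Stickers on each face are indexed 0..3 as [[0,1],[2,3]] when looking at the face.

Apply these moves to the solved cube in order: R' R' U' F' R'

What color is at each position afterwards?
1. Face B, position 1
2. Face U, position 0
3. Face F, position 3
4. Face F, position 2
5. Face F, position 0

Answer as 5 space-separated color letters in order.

After move 1 (R'): R=RRRR U=WBWB F=GWGW D=YGYG B=YBYB
After move 2 (R'): R=RRRR U=WYWY F=GBGB D=YWYW B=GBGB
After move 3 (U'): U=YYWW F=OOGB R=GBRR B=RRGB L=GBOO
After move 4 (F'): F=OBOG U=YYGR R=WBYR D=BOYW L=GWOW
After move 5 (R'): R=BRWY U=YGGR F=OYOR D=BBYG B=WROB
Query 1: B[1] = R
Query 2: U[0] = Y
Query 3: F[3] = R
Query 4: F[2] = O
Query 5: F[0] = O

Answer: R Y R O O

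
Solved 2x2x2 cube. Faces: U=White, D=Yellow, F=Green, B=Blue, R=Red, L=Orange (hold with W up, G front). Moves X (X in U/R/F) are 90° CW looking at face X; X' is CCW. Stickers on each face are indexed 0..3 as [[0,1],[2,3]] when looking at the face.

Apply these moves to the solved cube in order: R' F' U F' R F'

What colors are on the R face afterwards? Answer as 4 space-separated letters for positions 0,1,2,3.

Answer: Y O W B

Derivation:
After move 1 (R'): R=RRRR U=WBWB F=GWGW D=YGYG B=YBYB
After move 2 (F'): F=WWGG U=WBRR R=GRYR D=OOYG L=OBOW
After move 3 (U): U=RWRB F=GRGG R=YBYR B=OBYB L=WWOW
After move 4 (F'): F=RGGG U=RWYY R=OBOR D=WWYG L=WBOR
After move 5 (R): R=OORB U=RGYG F=RWGG D=WYYO B=YBWB
After move 6 (F'): F=WGRG U=RGOR R=YOWB D=BRYO L=WGOY
Query: R face = YOWB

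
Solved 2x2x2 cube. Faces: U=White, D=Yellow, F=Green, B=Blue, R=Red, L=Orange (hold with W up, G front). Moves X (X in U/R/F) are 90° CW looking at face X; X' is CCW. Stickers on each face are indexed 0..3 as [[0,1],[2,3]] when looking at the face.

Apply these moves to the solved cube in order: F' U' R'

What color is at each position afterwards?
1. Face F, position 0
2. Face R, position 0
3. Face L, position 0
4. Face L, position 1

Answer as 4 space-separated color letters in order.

After move 1 (F'): F=GGGG U=WWRR R=YRYR D=OOYY L=OWOW
After move 2 (U'): U=WRWR F=OWGG R=GGYR B=YRBB L=BBOW
After move 3 (R'): R=GRGY U=WBWY F=ORGR D=OWYG B=YROB
Query 1: F[0] = O
Query 2: R[0] = G
Query 3: L[0] = B
Query 4: L[1] = B

Answer: O G B B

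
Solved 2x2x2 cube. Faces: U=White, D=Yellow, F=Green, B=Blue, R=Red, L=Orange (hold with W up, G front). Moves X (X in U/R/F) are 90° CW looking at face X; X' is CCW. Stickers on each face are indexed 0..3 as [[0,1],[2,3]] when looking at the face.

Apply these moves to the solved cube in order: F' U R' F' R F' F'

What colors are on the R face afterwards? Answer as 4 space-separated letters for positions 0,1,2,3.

After move 1 (F'): F=GGGG U=WWRR R=YRYR D=OOYY L=OWOW
After move 2 (U): U=RWRW F=YRGG R=BBYR B=OWBB L=GGOW
After move 3 (R'): R=BRBY U=RBRO F=YWGW D=ORYG B=YWOB
After move 4 (F'): F=WWYG U=RBBB R=RROY D=GWYG L=GOOR
After move 5 (R): R=ORYR U=RWBG F=WWYG D=GOYY B=BWBB
After move 6 (F'): F=WGWY U=RWOY R=ORGR D=ORYY L=GGOB
After move 7 (F'): F=GYWW U=RWOG R=RROR D=GBYY L=GYOO
Query: R face = RROR

Answer: R R O R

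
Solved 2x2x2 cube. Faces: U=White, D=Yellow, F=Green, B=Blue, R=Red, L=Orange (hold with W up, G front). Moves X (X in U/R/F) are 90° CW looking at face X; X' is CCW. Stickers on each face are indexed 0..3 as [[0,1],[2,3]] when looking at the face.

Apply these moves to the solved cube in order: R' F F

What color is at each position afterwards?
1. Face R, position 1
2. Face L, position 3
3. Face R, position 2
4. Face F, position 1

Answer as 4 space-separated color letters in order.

Answer: R R O G

Derivation:
After move 1 (R'): R=RRRR U=WBWB F=GWGW D=YGYG B=YBYB
After move 2 (F): F=GGWW U=WBOO R=WRBR D=RRYG L=OYOG
After move 3 (F): F=WGWG U=WBGY R=OROR D=BWYG L=OROR
Query 1: R[1] = R
Query 2: L[3] = R
Query 3: R[2] = O
Query 4: F[1] = G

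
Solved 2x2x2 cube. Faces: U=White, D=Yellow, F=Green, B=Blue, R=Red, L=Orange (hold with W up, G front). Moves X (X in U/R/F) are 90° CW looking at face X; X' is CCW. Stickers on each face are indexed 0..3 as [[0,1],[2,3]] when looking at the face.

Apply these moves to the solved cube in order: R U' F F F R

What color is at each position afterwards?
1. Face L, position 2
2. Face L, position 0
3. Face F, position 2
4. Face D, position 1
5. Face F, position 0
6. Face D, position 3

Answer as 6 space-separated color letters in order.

Answer: O W O W O R

Derivation:
After move 1 (R): R=RRRR U=WGWG F=GYGY D=YBYB B=WBWB
After move 2 (U'): U=GGWW F=OOGY R=GYRR B=RRWB L=WBOO
After move 3 (F): F=GOYO U=GGOB R=WYWR D=RGYB L=WYOB
After move 4 (F): F=YGOO U=GGBY R=OYBR D=WWYB L=WROG
After move 5 (F): F=OYOG U=GGGR R=BYYR D=BOYB L=WWOW
After move 6 (R): R=YBRY U=GYGG F=OOOB D=BWYR B=RRGB
Query 1: L[2] = O
Query 2: L[0] = W
Query 3: F[2] = O
Query 4: D[1] = W
Query 5: F[0] = O
Query 6: D[3] = R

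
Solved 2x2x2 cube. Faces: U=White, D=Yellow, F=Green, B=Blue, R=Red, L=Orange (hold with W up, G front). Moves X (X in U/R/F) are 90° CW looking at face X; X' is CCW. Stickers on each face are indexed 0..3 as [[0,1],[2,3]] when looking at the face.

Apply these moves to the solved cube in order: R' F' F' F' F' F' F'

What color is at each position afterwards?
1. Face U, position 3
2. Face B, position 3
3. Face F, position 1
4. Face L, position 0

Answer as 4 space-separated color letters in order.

Answer: Y B G O

Derivation:
After move 1 (R'): R=RRRR U=WBWB F=GWGW D=YGYG B=YBYB
After move 2 (F'): F=WWGG U=WBRR R=GRYR D=OOYG L=OBOW
After move 3 (F'): F=WGWG U=WBGY R=OROR D=BWYG L=OROR
After move 4 (F'): F=GGWW U=WBOO R=WRBR D=RRYG L=OYOG
After move 5 (F'): F=GWGW U=WBWB R=RRRR D=YGYG L=OOOO
After move 6 (F'): F=WWGG U=WBRR R=GRYR D=OOYG L=OBOW
After move 7 (F'): F=WGWG U=WBGY R=OROR D=BWYG L=OROR
Query 1: U[3] = Y
Query 2: B[3] = B
Query 3: F[1] = G
Query 4: L[0] = O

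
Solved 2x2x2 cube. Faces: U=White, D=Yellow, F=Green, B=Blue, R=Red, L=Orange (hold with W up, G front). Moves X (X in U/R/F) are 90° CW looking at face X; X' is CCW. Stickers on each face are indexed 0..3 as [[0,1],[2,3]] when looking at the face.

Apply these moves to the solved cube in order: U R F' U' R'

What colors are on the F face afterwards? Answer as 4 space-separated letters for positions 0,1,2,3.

Answer: G R R R

Derivation:
After move 1 (U): U=WWWW F=RRGG R=BBRR B=OOBB L=GGOO
After move 2 (R): R=RBRB U=WRWG F=RYGY D=YBYO B=WOWB
After move 3 (F'): F=YYRG U=WRRR R=BBYB D=GOYO L=GGOW
After move 4 (U'): U=RRWR F=GGRG R=YYYB B=BBWB L=WOOW
After move 5 (R'): R=YBYY U=RWWB F=GRRR D=GGYG B=OBOB
Query: F face = GRRR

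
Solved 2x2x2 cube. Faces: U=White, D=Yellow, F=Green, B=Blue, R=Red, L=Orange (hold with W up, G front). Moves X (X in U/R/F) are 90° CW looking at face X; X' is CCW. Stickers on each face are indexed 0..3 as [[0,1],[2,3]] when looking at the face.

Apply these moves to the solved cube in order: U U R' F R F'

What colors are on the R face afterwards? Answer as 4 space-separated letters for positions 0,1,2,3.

Answer: Y W O R

Derivation:
After move 1 (U): U=WWWW F=RRGG R=BBRR B=OOBB L=GGOO
After move 2 (U): U=WWWW F=BBGG R=OORR B=GGBB L=RROO
After move 3 (R'): R=OROR U=WBWG F=BWGW D=YBYG B=YGYB
After move 4 (F): F=GBWW U=WBOR R=WRGR D=OOYG L=RYOB
After move 5 (R): R=GWRR U=WBOW F=GOWG D=OYYY B=RGBB
After move 6 (F'): F=OGGW U=WBGR R=YWOR D=YBYY L=RWOO
Query: R face = YWOR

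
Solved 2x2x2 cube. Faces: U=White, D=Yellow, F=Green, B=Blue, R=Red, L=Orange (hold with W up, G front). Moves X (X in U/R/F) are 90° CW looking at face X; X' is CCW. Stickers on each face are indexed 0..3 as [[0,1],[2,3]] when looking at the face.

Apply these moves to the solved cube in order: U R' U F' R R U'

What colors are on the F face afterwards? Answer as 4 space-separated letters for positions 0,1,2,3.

Answer: R B B G

Derivation:
After move 1 (U): U=WWWW F=RRGG R=BBRR B=OOBB L=GGOO
After move 2 (R'): R=BRBR U=WBWO F=RWGW D=YRYG B=YOYB
After move 3 (U): U=WWOB F=BRGW R=YOBR B=GGYB L=RWOO
After move 4 (F'): F=RWBG U=WWYB R=ROYR D=WOYG L=RBOO
After move 5 (R): R=YRRO U=WWYG F=ROBG D=WYYG B=BGWB
After move 6 (R): R=RYOR U=WOYG F=RYBG D=WWYB B=GGWB
After move 7 (U'): U=OGWY F=RBBG R=RYOR B=RYWB L=GGOO
Query: F face = RBBG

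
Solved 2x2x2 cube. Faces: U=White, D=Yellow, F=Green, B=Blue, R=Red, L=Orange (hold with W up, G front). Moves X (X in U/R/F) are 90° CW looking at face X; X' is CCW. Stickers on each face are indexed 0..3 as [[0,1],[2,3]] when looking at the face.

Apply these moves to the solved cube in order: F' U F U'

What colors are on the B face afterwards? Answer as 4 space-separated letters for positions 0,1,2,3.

Answer: R B B B

Derivation:
After move 1 (F'): F=GGGG U=WWRR R=YRYR D=OOYY L=OWOW
After move 2 (U): U=RWRW F=YRGG R=BBYR B=OWBB L=GGOW
After move 3 (F): F=GYGR U=RWWG R=RBWR D=YBYY L=GOOO
After move 4 (U'): U=WGRW F=GOGR R=GYWR B=RBBB L=OWOO
Query: B face = RBBB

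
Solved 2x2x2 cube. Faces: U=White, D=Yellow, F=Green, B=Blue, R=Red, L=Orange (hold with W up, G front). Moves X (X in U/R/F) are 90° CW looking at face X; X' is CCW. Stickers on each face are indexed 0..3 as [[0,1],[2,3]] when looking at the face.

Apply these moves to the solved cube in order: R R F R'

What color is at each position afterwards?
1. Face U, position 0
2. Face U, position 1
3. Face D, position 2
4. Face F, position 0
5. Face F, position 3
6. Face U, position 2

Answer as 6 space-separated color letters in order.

Answer: W G Y G O O

Derivation:
After move 1 (R): R=RRRR U=WGWG F=GYGY D=YBYB B=WBWB
After move 2 (R): R=RRRR U=WYWY F=GBGB D=YWYW B=GBGB
After move 3 (F): F=GGBB U=WYOO R=WRYR D=RRYW L=OYOW
After move 4 (R'): R=RRWY U=WGOG F=GYBO D=RGYB B=WBRB
Query 1: U[0] = W
Query 2: U[1] = G
Query 3: D[2] = Y
Query 4: F[0] = G
Query 5: F[3] = O
Query 6: U[2] = O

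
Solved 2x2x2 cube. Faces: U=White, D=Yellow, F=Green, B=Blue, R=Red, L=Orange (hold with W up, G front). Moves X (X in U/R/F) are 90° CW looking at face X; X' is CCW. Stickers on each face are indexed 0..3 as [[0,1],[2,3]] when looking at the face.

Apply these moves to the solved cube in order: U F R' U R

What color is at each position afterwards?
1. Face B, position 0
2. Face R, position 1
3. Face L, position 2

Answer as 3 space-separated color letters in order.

Answer: B Y O

Derivation:
After move 1 (U): U=WWWW F=RRGG R=BBRR B=OOBB L=GGOO
After move 2 (F): F=GRGR U=WWOG R=WBWR D=RBYY L=GYOY
After move 3 (R'): R=BRWW U=WBOO F=GWGG D=RRYR B=YOBB
After move 4 (U): U=OWOB F=BRGG R=YOWW B=GYBB L=GWOY
After move 5 (R): R=WYWO U=OROG F=BRGR D=RBYG B=BYWB
Query 1: B[0] = B
Query 2: R[1] = Y
Query 3: L[2] = O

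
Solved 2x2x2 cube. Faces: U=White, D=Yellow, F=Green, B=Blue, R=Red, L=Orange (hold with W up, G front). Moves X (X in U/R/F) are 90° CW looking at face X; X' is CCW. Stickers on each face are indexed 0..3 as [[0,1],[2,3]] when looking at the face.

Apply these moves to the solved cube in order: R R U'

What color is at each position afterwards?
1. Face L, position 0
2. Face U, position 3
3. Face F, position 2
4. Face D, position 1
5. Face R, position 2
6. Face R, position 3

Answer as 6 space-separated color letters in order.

Answer: G W G W R R

Derivation:
After move 1 (R): R=RRRR U=WGWG F=GYGY D=YBYB B=WBWB
After move 2 (R): R=RRRR U=WYWY F=GBGB D=YWYW B=GBGB
After move 3 (U'): U=YYWW F=OOGB R=GBRR B=RRGB L=GBOO
Query 1: L[0] = G
Query 2: U[3] = W
Query 3: F[2] = G
Query 4: D[1] = W
Query 5: R[2] = R
Query 6: R[3] = R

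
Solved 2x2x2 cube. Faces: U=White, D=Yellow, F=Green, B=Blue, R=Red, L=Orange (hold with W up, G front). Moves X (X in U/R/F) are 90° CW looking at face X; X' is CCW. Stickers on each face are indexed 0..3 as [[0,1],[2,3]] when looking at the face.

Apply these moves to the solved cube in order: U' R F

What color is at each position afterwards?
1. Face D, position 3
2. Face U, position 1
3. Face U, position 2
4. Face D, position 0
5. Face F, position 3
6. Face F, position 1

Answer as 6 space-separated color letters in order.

After move 1 (U'): U=WWWW F=OOGG R=GGRR B=RRBB L=BBOO
After move 2 (R): R=RGRG U=WOWG F=OYGY D=YBYR B=WRWB
After move 3 (F): F=GOYY U=WOOB R=WGGG D=RRYR L=BYOB
Query 1: D[3] = R
Query 2: U[1] = O
Query 3: U[2] = O
Query 4: D[0] = R
Query 5: F[3] = Y
Query 6: F[1] = O

Answer: R O O R Y O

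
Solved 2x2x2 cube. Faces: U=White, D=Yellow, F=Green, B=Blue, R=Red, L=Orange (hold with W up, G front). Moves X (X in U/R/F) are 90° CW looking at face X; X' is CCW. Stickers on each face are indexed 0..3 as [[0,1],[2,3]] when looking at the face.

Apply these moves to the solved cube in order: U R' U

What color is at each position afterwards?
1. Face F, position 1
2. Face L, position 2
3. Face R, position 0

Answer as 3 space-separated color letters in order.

Answer: R O Y

Derivation:
After move 1 (U): U=WWWW F=RRGG R=BBRR B=OOBB L=GGOO
After move 2 (R'): R=BRBR U=WBWO F=RWGW D=YRYG B=YOYB
After move 3 (U): U=WWOB F=BRGW R=YOBR B=GGYB L=RWOO
Query 1: F[1] = R
Query 2: L[2] = O
Query 3: R[0] = Y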